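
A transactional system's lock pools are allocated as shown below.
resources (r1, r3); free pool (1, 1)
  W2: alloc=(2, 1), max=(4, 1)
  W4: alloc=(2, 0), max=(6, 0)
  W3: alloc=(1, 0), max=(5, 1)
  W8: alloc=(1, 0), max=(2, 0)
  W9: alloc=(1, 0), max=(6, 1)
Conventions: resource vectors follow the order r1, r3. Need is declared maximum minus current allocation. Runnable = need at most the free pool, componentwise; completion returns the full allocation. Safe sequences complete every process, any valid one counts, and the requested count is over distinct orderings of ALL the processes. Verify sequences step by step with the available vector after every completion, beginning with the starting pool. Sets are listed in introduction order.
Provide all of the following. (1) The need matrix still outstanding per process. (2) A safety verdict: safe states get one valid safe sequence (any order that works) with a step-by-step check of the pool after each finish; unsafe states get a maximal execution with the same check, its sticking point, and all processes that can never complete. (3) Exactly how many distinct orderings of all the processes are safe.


(1) Outstanding need per process (order r1, r3):
  W2: (2, 0)
  W4: (4, 0)
  W3: (4, 1)
  W8: (1, 0)
  W9: (5, 1)
(2) SAFE, for example via the order W8, W2, W3, W9, W4.
Key observation: W8 marks the first exact bind of the order: its need (1, 0) fits the free (1, 1) with zero slack on a requested resource.
Step-by-step check:
  pool = (1, 1)
  W8 needs (1, 0) <= (1, 1) -> finishes; pool += (1, 0) = (2, 1)
  W2 needs (2, 0) <= (2, 1) -> finishes; pool += (2, 1) = (4, 2)
  W3 needs (4, 1) <= (4, 2) -> finishes; pool += (1, 0) = (5, 2)
  W9 needs (5, 1) <= (5, 2) -> finishes; pool += (1, 0) = (6, 2)
  W4 needs (4, 0) <= (6, 2) -> finishes; pool += (2, 0) = (8, 2)
(3) Exactly 4 of the possible complete orderings are safe sequences.


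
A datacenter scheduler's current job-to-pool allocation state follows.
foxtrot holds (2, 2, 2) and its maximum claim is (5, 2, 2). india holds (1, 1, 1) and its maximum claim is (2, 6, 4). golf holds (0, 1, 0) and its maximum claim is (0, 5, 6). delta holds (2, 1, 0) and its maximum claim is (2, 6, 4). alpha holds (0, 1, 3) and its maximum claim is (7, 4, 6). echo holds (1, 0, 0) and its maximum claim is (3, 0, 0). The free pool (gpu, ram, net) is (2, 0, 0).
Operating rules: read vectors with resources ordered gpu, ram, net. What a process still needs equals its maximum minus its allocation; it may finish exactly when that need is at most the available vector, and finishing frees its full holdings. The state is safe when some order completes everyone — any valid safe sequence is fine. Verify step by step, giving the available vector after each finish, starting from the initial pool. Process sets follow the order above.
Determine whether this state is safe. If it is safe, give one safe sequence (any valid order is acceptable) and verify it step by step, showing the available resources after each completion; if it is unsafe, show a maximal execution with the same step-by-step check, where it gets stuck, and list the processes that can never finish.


UNSAFE.
Key observation: ram is the bottleneck — with echo, foxtrot done the pool holds (5, 2, 2), short of every remaining need.
A maximal execution: echo, foxtrot — then nothing else fits. Step-by-step check:
  pool = (2, 0, 0)
  echo needs (2, 0, 0) <= (2, 0, 0) -> finishes; pool += (1, 0, 0) = (3, 0, 0)
  foxtrot needs (3, 0, 0) <= (3, 0, 0) -> finishes; pool += (2, 2, 2) = (5, 2, 2)
  india still needs (1, 5, 3) but only (5, 2, 2) is free — short on ram and net
  golf still needs (0, 4, 6) but only (5, 2, 2) is free — short on ram and net
  delta still needs (0, 5, 4) but only (5, 2, 2) is free — short on ram and net
  alpha still needs (7, 3, 3) but only (5, 2, 2) is free — short on gpu, ram and net
Never able to finish: india, golf, delta and alpha.


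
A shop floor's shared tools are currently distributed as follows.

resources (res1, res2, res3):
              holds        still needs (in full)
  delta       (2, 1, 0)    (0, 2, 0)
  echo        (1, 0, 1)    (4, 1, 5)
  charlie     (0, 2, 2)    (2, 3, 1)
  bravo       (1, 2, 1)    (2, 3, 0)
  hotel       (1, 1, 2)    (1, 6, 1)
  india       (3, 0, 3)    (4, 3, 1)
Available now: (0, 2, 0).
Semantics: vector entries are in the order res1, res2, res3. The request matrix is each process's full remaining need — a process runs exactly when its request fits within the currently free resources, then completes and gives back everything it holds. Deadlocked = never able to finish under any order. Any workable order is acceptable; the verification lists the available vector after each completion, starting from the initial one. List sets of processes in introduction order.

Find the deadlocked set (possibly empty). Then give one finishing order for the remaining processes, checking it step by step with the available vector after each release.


No process is deadlocked.
Key observation: delta can run right away; the returned allocation unlocks the remaining processes in turn.
A valid finishing order for the others: delta, bravo, charlie, hotel, echo, india. Check, step by step:
  pool = (0, 2, 0)
  run delta (needs (0, 2, 0), free (0, 2, 0)); after release of (2, 1, 0) the pool is (2, 3, 0)
  run bravo (needs (2, 3, 0), free (2, 3, 0)); after release of (1, 2, 1) the pool is (3, 5, 1)
  run charlie (needs (2, 3, 1), free (3, 5, 1)); after release of (0, 2, 2) the pool is (3, 7, 3)
  run hotel (needs (1, 6, 1), free (3, 7, 3)); after release of (1, 1, 2) the pool is (4, 8, 5)
  run echo (needs (4, 1, 5), free (4, 8, 5)); after release of (1, 0, 1) the pool is (5, 8, 6)
  run india (needs (4, 3, 1), free (5, 8, 6)); after release of (3, 0, 3) the pool is (8, 8, 9)


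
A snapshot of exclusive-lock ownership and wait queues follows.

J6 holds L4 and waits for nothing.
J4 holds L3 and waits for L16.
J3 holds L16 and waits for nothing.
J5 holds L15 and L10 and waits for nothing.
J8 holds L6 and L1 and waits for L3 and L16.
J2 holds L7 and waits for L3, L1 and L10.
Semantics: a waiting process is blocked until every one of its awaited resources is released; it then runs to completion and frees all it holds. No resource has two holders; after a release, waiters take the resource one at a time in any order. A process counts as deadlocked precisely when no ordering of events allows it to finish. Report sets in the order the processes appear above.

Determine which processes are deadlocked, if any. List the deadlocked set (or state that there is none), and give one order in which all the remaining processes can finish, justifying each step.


Nothing here is deadlocked.
Key observation: there is no circular wait here — follow any chain and it reaches a process that is free to run now.
The rest can finish in the order J3, J4, J5, J6, J8, J2.
Check, step by step:
  run J3 (it waits on nothing); releases L16
  J4 waits on L16 — all released -> runs and releases L3
  run J5 (it waits on nothing); releases L15 and L10
  run J6 (it waits on nothing); releases L4
  J8 waits on L3 and L16 — all released -> runs and releases L6 and L1
  J2 waits on L3, L1 and L10 — all released -> runs and releases L7


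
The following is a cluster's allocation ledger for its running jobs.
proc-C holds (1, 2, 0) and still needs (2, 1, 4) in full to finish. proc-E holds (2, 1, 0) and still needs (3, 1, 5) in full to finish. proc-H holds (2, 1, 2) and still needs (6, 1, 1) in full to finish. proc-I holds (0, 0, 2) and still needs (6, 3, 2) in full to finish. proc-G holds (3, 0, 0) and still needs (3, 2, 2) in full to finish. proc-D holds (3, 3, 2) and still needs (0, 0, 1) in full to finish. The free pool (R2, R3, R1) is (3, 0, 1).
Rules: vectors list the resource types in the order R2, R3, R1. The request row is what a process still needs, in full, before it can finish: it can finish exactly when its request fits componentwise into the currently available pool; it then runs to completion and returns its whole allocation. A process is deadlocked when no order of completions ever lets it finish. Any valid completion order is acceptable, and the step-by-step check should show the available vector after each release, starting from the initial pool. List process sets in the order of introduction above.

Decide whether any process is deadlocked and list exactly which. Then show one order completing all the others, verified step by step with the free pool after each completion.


No process is deadlocked.
Key observation: the pool covers proc-D at once, and every later process fits after earlier releases.
The rest can finish in the order proc-D, proc-H, proc-E, proc-I, proc-G, proc-C. Check, step by step:
  pool = (3, 0, 1)
  proc-D needs (0, 0, 1) <= (3, 0, 1) -> finishes; pool += (3, 3, 2) = (6, 3, 3)
  proc-H needs (6, 1, 1) <= (6, 3, 3) -> finishes; pool += (2, 1, 2) = (8, 4, 5)
  proc-E needs (3, 1, 5) <= (8, 4, 5) -> finishes; pool += (2, 1, 0) = (10, 5, 5)
  proc-I needs (6, 3, 2) <= (10, 5, 5) -> finishes; pool += (0, 0, 2) = (10, 5, 7)
  proc-G needs (3, 2, 2) <= (10, 5, 7) -> finishes; pool += (3, 0, 0) = (13, 5, 7)
  proc-C needs (2, 1, 4) <= (13, 5, 7) -> finishes; pool += (1, 2, 0) = (14, 7, 7)


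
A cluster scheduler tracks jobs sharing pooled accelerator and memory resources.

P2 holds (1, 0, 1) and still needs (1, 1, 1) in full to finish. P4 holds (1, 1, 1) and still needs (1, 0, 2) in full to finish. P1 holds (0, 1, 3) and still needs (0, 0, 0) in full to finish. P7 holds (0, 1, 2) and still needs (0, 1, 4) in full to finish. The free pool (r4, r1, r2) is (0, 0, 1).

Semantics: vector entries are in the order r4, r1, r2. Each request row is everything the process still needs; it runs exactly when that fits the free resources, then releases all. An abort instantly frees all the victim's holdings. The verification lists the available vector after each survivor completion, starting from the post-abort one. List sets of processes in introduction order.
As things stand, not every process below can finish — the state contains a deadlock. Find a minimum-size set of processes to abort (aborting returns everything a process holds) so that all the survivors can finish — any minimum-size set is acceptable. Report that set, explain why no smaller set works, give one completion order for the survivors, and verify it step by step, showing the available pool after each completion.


The answer: abort P4.
Key observation: the deadlocked P2 becomes finishable only because P4 released (1, 1, 1); it completes at step 2 below.
Why nothing smaller works: aborting no one leaves the state deadlocked as given.
One survivor order: P1, P2, P7. Check, step by step (post-abort pool first):
  pool = (1, 1, 2)
  P1: need (0, 0, 0) fits (1, 1, 2); releases (0, 1, 3), pool now (1, 2, 5)
  P2: need (1, 1, 1) fits (1, 2, 5); releases (1, 0, 1), pool now (2, 2, 6)
  P7: need (0, 1, 4) fits (2, 2, 6); releases (0, 1, 2), pool now (2, 3, 8)


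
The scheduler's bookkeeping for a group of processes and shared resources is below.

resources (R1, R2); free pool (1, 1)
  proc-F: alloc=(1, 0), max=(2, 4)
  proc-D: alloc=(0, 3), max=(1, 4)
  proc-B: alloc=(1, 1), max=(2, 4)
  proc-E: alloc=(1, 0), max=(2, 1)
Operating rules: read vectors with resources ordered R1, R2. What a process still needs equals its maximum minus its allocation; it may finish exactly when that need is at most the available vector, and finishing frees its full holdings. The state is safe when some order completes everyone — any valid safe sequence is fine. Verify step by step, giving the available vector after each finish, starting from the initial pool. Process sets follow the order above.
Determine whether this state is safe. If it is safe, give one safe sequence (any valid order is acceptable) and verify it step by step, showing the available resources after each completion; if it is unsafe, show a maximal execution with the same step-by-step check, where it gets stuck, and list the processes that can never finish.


SAFE. One safe sequence: proc-D, proc-B, proc-E, proc-F.
Key observation: the order's first zero-slack moment is proc-D ((1, 1) needed, (1, 1) free — a requested resource with nothing to spare).
Step-by-step check:
  pool = (1, 1)
  run proc-D (needs (1, 1), free (1, 1)); after release of (0, 3) the pool is (1, 4)
  run proc-B (needs (1, 3), free (1, 4)); after release of (1, 1) the pool is (2, 5)
  run proc-E (needs (1, 1), free (2, 5)); after release of (1, 0) the pool is (3, 5)
  run proc-F (needs (1, 4), free (3, 5)); after release of (1, 0) the pool is (4, 5)


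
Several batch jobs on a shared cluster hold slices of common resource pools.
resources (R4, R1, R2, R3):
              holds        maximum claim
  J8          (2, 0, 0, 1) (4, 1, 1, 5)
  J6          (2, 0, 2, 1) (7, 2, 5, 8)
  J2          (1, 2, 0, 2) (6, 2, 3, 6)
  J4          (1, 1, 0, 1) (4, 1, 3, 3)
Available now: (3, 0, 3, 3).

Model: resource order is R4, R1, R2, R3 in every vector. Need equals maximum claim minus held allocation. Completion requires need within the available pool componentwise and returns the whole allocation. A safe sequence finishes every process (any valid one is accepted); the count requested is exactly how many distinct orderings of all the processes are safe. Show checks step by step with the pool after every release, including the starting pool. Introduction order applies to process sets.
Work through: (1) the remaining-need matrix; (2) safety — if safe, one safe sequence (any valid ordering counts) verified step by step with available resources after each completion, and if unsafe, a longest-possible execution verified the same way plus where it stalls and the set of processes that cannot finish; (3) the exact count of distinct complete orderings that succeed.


(1) Remaining need (order R4, R1, R2, R3):
  J8: (2, 1, 1, 4)
  J6: (5, 2, 3, 7)
  J2: (5, 0, 3, 4)
  J4: (3, 0, 3, 2)
(2) The state is SAFE; one workable sequence: J4, J8, J2, J6.
Key observation: the order's first zero-slack moment is J4 ((3, 0, 3, 2) needed, (3, 0, 3, 3) free — a requested resource with nothing to spare).
Check, step by step:
  pool = (3, 0, 3, 3)
  run J4 (needs (3, 0, 3, 2), free (3, 0, 3, 3)); after release of (1, 1, 0, 1) the pool is (4, 1, 3, 4)
  run J8 (needs (2, 1, 1, 4), free (4, 1, 3, 4)); after release of (2, 0, 0, 1) the pool is (6, 1, 3, 5)
  run J2 (needs (5, 0, 3, 4), free (6, 1, 3, 5)); after release of (1, 2, 0, 2) the pool is (7, 3, 3, 7)
  run J6 (needs (5, 2, 3, 7), free (7, 3, 3, 7)); after release of (2, 0, 2, 1) the pool is (9, 3, 5, 8)
(3) Precisely 1 of the possible complete orderings is a safe sequence.


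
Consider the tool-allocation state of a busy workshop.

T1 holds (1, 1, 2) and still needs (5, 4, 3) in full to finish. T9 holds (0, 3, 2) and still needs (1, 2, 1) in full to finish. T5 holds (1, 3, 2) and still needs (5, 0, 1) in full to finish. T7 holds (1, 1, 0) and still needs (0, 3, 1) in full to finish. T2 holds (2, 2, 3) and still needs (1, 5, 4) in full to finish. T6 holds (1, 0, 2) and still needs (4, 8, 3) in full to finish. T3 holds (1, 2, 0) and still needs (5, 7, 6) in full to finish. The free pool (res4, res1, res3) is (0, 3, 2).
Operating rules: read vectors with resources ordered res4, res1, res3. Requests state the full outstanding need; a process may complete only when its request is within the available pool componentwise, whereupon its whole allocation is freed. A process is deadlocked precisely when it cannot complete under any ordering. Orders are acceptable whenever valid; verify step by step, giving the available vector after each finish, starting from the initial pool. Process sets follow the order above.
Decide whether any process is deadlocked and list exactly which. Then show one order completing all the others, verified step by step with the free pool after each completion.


Deadlocked set: T1, T5, T6 and T3.
Key observation: after T7, T9, T2 complete, (3, 9, 7) is the best the pool ever gets, yet each leftover process wants more res4.
A valid finishing order for the others: T7, T9, T2. Check, step by step:
  pool = (0, 3, 2)
  run T7 (needs (0, 3, 1), free (0, 3, 2)); after release of (1, 1, 0) the pool is (1, 4, 2)
  run T9 (needs (1, 2, 1), free (1, 4, 2)); after release of (0, 3, 2) the pool is (1, 7, 4)
  run T2 (needs (1, 5, 4), free (1, 7, 4)); after release of (2, 2, 3) the pool is (3, 9, 7)
The stuck group stays short no matter what:
  T1 still needs (5, 4, 3) but only (3, 9, 7) is free — short on res4
  T5 still needs (5, 0, 1) but only (3, 9, 7) is free — short on res4
  T6 still needs (4, 8, 3) but only (3, 9, 7) is free — short on res4
  T3 still needs (5, 7, 6) but only (3, 9, 7) is free — short on res4


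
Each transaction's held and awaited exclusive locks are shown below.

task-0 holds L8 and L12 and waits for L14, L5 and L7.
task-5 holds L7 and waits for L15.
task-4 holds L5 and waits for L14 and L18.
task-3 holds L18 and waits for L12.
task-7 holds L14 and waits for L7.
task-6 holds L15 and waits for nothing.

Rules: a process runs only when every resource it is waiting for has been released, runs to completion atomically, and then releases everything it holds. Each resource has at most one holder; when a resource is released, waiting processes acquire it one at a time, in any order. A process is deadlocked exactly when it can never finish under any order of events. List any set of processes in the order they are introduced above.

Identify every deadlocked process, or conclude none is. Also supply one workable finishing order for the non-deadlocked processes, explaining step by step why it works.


The deadlocked set is task-0, task-4 and task-3.
Key observation: the wait chain closes on itself along task-0 -> task-4 -> task-3 -> task-0; no other process is dragged down with it.
The rest can finish in the order task-6, task-5, task-7.
Check, step by step:
  task-6: no waits; runs immediately, freeing L15
  task-5 waits on L15 — all released -> runs and releases L7
  task-7 waits on L7 — all released -> runs and releases L14


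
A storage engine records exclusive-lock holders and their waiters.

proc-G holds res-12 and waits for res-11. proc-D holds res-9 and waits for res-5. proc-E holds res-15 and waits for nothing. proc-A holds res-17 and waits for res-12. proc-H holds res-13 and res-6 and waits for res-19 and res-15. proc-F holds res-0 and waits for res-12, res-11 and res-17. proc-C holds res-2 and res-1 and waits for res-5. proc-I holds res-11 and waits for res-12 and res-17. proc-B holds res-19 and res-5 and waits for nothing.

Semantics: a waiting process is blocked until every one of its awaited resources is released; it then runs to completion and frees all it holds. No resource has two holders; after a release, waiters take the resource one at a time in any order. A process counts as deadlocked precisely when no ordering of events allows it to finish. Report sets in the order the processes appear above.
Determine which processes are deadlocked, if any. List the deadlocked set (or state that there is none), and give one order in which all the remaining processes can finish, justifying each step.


The deadlocked set is proc-G, proc-A, proc-F and proc-I.
Key observation: the cycle proc-G -> proc-I -> proc-G can never break — each member waits on the next; proc-A is caught in further circular waits and proc-F waits into the deadlock from upstream.
One completion order for the rest: proc-B, proc-E, proc-H, proc-C, proc-D.
Verifying each step:
  proc-B waits on nothing -> runs at once and releases res-19 and res-5
  proc-E waits on nothing -> runs at once and releases res-15
  proc-H: everything it awaited (res-19 and res-15) is free; runs, freeing res-13 and res-6
  proc-C: everything it awaited (res-5) is free; runs, freeing res-2 and res-1
  proc-D: everything it awaited (res-5) is free; runs, freeing res-9


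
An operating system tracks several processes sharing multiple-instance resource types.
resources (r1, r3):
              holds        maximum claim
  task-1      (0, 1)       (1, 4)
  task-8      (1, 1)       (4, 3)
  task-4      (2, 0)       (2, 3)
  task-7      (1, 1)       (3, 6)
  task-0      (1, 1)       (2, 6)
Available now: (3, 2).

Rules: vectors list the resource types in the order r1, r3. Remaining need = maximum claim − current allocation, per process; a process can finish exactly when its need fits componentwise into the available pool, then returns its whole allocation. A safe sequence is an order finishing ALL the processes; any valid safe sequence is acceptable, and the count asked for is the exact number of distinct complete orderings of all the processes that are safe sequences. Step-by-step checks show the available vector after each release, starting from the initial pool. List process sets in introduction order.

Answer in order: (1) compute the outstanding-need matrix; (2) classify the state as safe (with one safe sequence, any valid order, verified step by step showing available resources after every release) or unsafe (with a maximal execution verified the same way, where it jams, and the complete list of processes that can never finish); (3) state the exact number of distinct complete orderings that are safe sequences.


(1) Need matrix, components ordered r1, r3:
  task-1: (1, 3)
  task-8: (3, 2)
  task-4: (0, 3)
  task-7: (2, 5)
  task-0: (1, 5)
(2) UNSAFE — no complete ordering exists.
Key observation: the wall is r3: completing task-8, task-1, task-4 brings the pool only to (6, 4), and all the rest need more.
A maximal execution: task-8, task-1, task-4 — then nothing else fits. Walking it through:
  pool = (3, 2)
  task-8 needs (3, 2) <= (3, 2) -> finishes; pool += (1, 1) = (4, 3)
  task-1 needs (1, 3) <= (4, 3) -> finishes; pool += (0, 1) = (4, 4)
  task-4 needs (0, 3) <= (4, 4) -> finishes; pool += (2, 0) = (6, 4)
  task-7 still needs (2, 5) but only (6, 4) is free — short on r3
  task-0 still needs (1, 5) but only (6, 4) is free — short on r3
Never able to finish: task-7 and task-0.
(3) Exactly 0 of the possible complete orderings are safe sequences.


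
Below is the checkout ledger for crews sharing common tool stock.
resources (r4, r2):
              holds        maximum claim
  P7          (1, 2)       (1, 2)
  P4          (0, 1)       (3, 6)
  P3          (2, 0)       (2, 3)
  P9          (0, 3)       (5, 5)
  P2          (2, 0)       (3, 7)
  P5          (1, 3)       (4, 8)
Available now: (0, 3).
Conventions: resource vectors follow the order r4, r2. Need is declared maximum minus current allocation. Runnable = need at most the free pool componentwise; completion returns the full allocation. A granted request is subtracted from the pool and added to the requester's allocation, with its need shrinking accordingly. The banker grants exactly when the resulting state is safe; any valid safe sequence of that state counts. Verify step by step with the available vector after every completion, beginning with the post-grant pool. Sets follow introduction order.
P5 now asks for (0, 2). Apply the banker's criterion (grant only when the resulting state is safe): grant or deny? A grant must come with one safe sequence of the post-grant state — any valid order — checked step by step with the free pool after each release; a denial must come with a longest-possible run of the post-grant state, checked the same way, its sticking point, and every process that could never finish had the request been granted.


GRANT. The post-grant state is safe; one safe sequence: P7, P3, P5, P2, P9, P4.
Key observation: (0, 1) free after granting still covers P7 first, and each release covers the next.
Verifying the post-grant state step by step:
  pool = (0, 1)
  P7 needs (0, 0) <= (0, 1) -> finishes; pool += (1, 2) = (1, 3)
  P3 needs (0, 3) <= (1, 3) -> finishes; pool += (2, 0) = (3, 3)
  P5 needs (3, 3) <= (3, 3) -> finishes; pool += (1, 5) = (4, 8)
  P2 needs (1, 7) <= (4, 8) -> finishes; pool += (2, 0) = (6, 8)
  P9 needs (5, 2) <= (6, 8) -> finishes; pool += (0, 3) = (6, 11)
  P4 needs (3, 5) <= (6, 11) -> finishes; pool += (0, 1) = (6, 12)


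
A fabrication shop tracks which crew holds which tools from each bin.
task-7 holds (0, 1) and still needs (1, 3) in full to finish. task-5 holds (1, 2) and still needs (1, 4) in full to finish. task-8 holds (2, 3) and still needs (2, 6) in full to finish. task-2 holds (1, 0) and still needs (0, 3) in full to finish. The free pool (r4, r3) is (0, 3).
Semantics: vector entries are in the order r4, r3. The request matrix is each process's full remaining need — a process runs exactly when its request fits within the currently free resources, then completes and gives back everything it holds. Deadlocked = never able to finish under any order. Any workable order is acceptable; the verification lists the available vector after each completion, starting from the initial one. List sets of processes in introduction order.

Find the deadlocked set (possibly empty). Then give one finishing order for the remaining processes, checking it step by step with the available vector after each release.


Nothing here is deadlocked.
Key observation: there is always a runnable process — task-2 first — so the state unwinds completely.
The rest can finish in the order task-2, task-7, task-5, task-8. Check, step by step:
  pool = (0, 3)
  task-2: need (0, 3) fits (0, 3); releases (1, 0), pool now (1, 3)
  task-7: need (1, 3) fits (1, 3); releases (0, 1), pool now (1, 4)
  task-5: need (1, 4) fits (1, 4); releases (1, 2), pool now (2, 6)
  task-8: need (2, 6) fits (2, 6); releases (2, 3), pool now (4, 9)


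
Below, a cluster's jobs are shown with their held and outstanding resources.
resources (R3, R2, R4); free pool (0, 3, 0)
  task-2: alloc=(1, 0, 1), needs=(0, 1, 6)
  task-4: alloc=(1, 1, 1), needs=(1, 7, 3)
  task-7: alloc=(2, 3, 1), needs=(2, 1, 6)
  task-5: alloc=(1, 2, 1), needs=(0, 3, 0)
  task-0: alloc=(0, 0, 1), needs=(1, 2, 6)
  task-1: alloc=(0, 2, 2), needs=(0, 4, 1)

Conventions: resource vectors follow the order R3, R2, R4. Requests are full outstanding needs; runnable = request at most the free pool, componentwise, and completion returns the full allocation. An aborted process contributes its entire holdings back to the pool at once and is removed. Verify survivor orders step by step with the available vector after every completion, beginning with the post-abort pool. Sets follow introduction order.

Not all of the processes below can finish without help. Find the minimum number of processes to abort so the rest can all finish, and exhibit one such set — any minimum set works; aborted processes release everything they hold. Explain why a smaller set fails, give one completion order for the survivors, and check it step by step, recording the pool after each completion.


The answer: abort task-7 and task-0.
Key observation: aborting task-7 and task-0 returns (2, 3, 2), and task-2 — hopeless before — runs at step 4 with the returned capacity in the pool.
Minimality, checking each single-abort alternative: task-2 alone leaves task-7 blocked (short on R4); task-4 alone leaves task-2 blocked (short on R4); task-7 alone leaves task-2 blocked (short on R4); task-5 alone leaves task-2 blocked (short on R4); task-0 alone leaves task-2 blocked (short on R4); task-1 alone leaves task-2 blocked (short on R4).
Survivors finish in the order: task-5, task-4, task-1, task-2. Walking it through (pool after the aborts first):
  pool = (2, 6, 2)
  task-5: need (0, 3, 0) fits (2, 6, 2); releases (1, 2, 1), pool now (3, 8, 3)
  task-4: need (1, 7, 3) fits (3, 8, 3); releases (1, 1, 1), pool now (4, 9, 4)
  task-1: need (0, 4, 1) fits (4, 9, 4); releases (0, 2, 2), pool now (4, 11, 6)
  task-2: need (0, 1, 6) fits (4, 11, 6); releases (1, 0, 1), pool now (5, 11, 7)


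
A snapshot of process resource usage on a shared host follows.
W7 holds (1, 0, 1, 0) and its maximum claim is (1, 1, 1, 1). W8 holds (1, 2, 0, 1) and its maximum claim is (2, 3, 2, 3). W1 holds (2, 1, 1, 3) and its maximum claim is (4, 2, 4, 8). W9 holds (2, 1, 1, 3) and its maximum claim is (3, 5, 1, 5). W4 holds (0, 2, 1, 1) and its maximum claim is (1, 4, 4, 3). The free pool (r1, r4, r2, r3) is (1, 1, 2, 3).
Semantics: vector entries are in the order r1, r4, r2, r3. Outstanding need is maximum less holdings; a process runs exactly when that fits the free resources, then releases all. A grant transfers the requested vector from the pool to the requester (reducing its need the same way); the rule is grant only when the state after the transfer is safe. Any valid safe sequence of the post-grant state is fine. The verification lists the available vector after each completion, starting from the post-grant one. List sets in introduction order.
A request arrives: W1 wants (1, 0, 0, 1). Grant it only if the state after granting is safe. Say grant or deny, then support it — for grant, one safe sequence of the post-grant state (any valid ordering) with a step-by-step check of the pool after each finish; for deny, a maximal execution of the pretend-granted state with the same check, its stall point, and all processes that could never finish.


GRANT. The post-grant state is safe; one safe sequence: W7, W8, W4, W1, W9.
Key observation: granting shrinks the pool to (0, 1, 2, 2), yet W7 still fits and the chain goes through.
Verifying the post-grant state step by step:
  pool = (0, 1, 2, 2)
  run W7 (needs (0, 1, 0, 1), free (0, 1, 2, 2)); after release of (1, 0, 1, 0) the pool is (1, 1, 3, 2)
  run W8 (needs (1, 1, 2, 2), free (1, 1, 3, 2)); after release of (1, 2, 0, 1) the pool is (2, 3, 3, 3)
  run W4 (needs (1, 2, 3, 2), free (2, 3, 3, 3)); after release of (0, 2, 1, 1) the pool is (2, 5, 4, 4)
  run W1 (needs (1, 1, 3, 4), free (2, 5, 4, 4)); after release of (3, 1, 1, 4) the pool is (5, 6, 5, 8)
  run W9 (needs (1, 4, 0, 2), free (5, 6, 5, 8)); after release of (2, 1, 1, 3) the pool is (7, 7, 6, 11)


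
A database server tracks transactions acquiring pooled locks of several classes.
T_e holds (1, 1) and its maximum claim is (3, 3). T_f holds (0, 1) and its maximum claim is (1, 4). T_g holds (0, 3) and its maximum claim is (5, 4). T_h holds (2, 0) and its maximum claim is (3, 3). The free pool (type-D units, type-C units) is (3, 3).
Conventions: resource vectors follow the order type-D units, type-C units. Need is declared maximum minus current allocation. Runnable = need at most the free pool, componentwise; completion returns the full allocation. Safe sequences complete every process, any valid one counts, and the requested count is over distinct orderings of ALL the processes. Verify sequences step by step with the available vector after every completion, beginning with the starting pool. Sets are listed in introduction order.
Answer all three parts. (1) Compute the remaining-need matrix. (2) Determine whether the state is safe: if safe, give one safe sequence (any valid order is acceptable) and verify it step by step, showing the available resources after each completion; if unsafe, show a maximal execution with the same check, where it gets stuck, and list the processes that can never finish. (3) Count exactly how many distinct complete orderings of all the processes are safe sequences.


(1) Need matrix, components ordered type-D units, type-C units:
  T_e: (2, 2)
  T_f: (1, 3)
  T_g: (5, 1)
  T_h: (1, 3)
(2) SAFE — a valid safe sequence is T_e, T_h, T_g, T_f.
Key observation: the order never hits an exact fit; T_e is the first step at the minimum slack of 1 on its requested resources ((2, 2), (3, 3) free).
Check, step by step:
  pool = (3, 3)
  T_e needs (2, 2) <= (3, 3) -> finishes; pool += (1, 1) = (4, 4)
  T_h needs (1, 3) <= (4, 4) -> finishes; pool += (2, 0) = (6, 4)
  T_g needs (5, 1) <= (6, 4) -> finishes; pool += (0, 3) = (6, 7)
  T_f needs (1, 3) <= (6, 7) -> finishes; pool += (0, 1) = (6, 8)
(3) Precisely 12 of the possible complete orderings are safe sequences.


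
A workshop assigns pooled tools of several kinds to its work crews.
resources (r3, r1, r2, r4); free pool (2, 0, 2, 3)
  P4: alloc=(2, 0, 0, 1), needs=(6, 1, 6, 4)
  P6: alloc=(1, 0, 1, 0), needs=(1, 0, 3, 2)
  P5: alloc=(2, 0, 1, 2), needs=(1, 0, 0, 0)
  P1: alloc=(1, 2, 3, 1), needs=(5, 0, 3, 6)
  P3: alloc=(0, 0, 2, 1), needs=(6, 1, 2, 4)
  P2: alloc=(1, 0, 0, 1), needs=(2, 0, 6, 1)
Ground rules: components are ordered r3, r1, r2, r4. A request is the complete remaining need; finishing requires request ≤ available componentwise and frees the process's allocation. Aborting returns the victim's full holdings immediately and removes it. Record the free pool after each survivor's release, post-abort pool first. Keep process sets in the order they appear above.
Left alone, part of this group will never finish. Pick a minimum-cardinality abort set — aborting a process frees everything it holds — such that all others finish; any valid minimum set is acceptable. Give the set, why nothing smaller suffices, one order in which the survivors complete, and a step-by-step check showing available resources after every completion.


Minimum abort set: P3.
Key observation: no ordering could ever have run P1 before the abort of P3; with (0, 0, 2, 1) back in the pool it fits at step 3.
No smaller set exists: with zero aborts the deadlock remains.
Survivors finish in the order: P5, P6, P1, P2, P4. Check, step by step (pool after the aborts first):
  pool = (2, 0, 4, 4)
  P5 needs (1, 0, 0, 0) <= (2, 0, 4, 4) -> finishes; pool += (2, 0, 1, 2) = (4, 0, 5, 6)
  P6 needs (1, 0, 3, 2) <= (4, 0, 5, 6) -> finishes; pool += (1, 0, 1, 0) = (5, 0, 6, 6)
  P1 needs (5, 0, 3, 6) <= (5, 0, 6, 6) -> finishes; pool += (1, 2, 3, 1) = (6, 2, 9, 7)
  P2 needs (2, 0, 6, 1) <= (6, 2, 9, 7) -> finishes; pool += (1, 0, 0, 1) = (7, 2, 9, 8)
  P4 needs (6, 1, 6, 4) <= (7, 2, 9, 8) -> finishes; pool += (2, 0, 0, 1) = (9, 2, 9, 9)


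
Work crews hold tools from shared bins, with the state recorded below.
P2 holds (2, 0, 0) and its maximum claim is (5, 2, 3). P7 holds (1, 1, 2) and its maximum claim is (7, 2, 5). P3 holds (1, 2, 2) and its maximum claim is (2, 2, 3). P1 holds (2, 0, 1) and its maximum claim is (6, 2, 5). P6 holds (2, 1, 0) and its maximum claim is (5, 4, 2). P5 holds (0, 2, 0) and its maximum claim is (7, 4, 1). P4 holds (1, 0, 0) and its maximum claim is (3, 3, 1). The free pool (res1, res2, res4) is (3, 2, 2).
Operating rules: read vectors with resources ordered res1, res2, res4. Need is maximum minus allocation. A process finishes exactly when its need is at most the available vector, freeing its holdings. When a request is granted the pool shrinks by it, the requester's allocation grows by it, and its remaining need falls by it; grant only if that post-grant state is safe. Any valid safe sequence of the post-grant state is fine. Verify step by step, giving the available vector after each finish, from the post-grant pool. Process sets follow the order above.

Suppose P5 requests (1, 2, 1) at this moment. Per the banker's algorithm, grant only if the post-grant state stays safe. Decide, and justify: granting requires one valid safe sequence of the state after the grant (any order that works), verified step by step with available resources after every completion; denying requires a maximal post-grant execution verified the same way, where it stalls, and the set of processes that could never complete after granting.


DENY — the pretend-granted state is unsafe.
Key observation: after P3, P2 the pool peaks at (5, 2, 3), and each blocked process is short somewhere: P7 on res1; P1 on res4; P6 on res2; P5 on res1; P4 on res2.
On the post-grant state, P3, P2 is a maximal run — nothing extends it. Step-by-step check:
  pool = (2, 0, 1)
  run P3 (needs (1, 0, 1), free (2, 0, 1)); after release of (1, 2, 2) the pool is (3, 2, 3)
  run P2 (needs (3, 2, 3), free (3, 2, 3)); after release of (2, 0, 0) the pool is (5, 2, 3)
  blocked: P7 wants (6, 1, 3), pool (5, 2, 3) — not enough res1
  blocked: P1 wants (4, 2, 4), pool (5, 2, 3) — not enough res4
  blocked: P6 wants (3, 3, 2), pool (5, 2, 3) — not enough res2
  blocked: P5 wants (6, 0, 0), pool (5, 2, 3) — not enough res1
  blocked: P4 wants (2, 3, 1), pool (5, 2, 3) — not enough res2
Processes that could never finish after the grant: P7, P1, P6, P5 and P4.


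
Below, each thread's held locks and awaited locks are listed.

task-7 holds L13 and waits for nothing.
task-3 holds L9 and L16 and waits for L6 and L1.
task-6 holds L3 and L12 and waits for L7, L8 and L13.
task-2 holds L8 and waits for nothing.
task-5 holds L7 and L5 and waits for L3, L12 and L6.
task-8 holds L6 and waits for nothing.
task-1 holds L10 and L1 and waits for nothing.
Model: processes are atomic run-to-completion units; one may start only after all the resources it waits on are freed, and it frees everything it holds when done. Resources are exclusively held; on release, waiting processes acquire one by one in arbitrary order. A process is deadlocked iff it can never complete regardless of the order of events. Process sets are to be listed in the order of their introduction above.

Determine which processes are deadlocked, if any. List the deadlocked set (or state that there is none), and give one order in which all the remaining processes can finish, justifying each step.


Deadlocked: task-6 and task-5.
Key observation: along task-6 -> task-5 -> task-6, each member waits on what the next one holds — a deadlock; no other process is dragged down with it.
The rest can finish in the order task-2, task-8, task-7, task-1, task-3.
Walking it through:
  task-2 waits on nothing -> runs at once and releases L8
  task-8 waits on nothing -> runs at once and releases L6
  task-7 waits on nothing -> runs at once and releases L13
  task-1 waits on nothing -> runs at once and releases L10 and L1
  task-3 waits on L6 and L1 — all released -> runs and releases L9 and L16


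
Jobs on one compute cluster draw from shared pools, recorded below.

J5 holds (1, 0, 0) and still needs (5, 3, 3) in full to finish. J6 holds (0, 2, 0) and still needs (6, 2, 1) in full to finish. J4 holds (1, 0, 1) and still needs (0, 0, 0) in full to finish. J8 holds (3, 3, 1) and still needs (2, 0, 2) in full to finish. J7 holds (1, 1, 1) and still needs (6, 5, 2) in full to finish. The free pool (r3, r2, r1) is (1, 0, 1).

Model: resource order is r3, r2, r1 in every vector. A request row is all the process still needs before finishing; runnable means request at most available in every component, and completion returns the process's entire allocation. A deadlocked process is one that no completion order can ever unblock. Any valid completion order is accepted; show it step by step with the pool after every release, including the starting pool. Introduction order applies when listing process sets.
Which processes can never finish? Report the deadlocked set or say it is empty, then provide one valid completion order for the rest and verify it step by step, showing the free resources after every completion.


Nothing here is deadlocked.
Key observation: J4 fits the free pool immediately, and its release cascades until everyone finishes.
The rest can finish in the order J4, J8, J5, J6, J7. Step-by-step check:
  pool = (1, 0, 1)
  J4 needs (0, 0, 0) <= (1, 0, 1) -> finishes; pool += (1, 0, 1) = (2, 0, 2)
  J8 needs (2, 0, 2) <= (2, 0, 2) -> finishes; pool += (3, 3, 1) = (5, 3, 3)
  J5 needs (5, 3, 3) <= (5, 3, 3) -> finishes; pool += (1, 0, 0) = (6, 3, 3)
  J6 needs (6, 2, 1) <= (6, 3, 3) -> finishes; pool += (0, 2, 0) = (6, 5, 3)
  J7 needs (6, 5, 2) <= (6, 5, 3) -> finishes; pool += (1, 1, 1) = (7, 6, 4)


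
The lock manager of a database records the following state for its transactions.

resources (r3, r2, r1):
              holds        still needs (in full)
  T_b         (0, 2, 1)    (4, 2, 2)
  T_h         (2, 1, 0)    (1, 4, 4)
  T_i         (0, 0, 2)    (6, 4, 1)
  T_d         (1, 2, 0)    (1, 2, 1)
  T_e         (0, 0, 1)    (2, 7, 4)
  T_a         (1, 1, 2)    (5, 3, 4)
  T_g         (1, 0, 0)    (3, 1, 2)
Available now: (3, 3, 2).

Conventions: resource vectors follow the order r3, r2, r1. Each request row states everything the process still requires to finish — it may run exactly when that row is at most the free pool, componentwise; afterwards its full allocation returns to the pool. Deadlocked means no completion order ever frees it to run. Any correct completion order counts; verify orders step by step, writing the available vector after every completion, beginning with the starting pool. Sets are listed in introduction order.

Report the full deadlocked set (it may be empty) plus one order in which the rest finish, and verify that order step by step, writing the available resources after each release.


Deadlocked: T_h, T_i, T_e and T_a.
Key observation: after T_g, T_b, T_d the pool peaks at (5, 7, 3), and each blocked process is short somewhere: T_h on r1; T_i on r3; T_e on r1; T_a on r1.
One completion order for the rest: T_g, T_b, T_d. Check, step by step:
  pool = (3, 3, 2)
  T_g needs (3, 1, 2) <= (3, 3, 2) -> finishes; pool += (1, 0, 0) = (4, 3, 2)
  T_b needs (4, 2, 2) <= (4, 3, 2) -> finishes; pool += (0, 2, 1) = (4, 5, 3)
  T_d needs (1, 2, 1) <= (4, 5, 3) -> finishes; pool += (1, 2, 0) = (5, 7, 3)
The stuck group stays short no matter what:
  T_h cannot run: need (1, 4, 4) vs free (5, 7, 3) (insufficient r1)
  T_i cannot run: need (6, 4, 1) vs free (5, 7, 3) (insufficient r3)
  T_e cannot run: need (2, 7, 4) vs free (5, 7, 3) (insufficient r1)
  T_a cannot run: need (5, 3, 4) vs free (5, 7, 3) (insufficient r1)
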